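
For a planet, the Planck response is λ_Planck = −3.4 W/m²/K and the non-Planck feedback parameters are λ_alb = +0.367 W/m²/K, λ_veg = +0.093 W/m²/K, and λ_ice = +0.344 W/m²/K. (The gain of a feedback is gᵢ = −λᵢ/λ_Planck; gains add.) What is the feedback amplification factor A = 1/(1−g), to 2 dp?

Convert to gains: g_alb = 0.367/3.4 = 0.1079; g_veg = 0.093/3.4 = 0.02735; g_ice = 0.344/3.4 = 0.1012.
Total gain g = 0.23645.
A = 1/(1 − 0.23645) = 1.31.

1.31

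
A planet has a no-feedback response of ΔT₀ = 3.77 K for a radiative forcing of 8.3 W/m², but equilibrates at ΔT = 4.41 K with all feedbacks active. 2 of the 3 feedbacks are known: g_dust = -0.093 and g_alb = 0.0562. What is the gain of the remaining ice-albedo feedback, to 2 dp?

0.18

Amplification A = ΔT/ΔT₀ = 4.41/3.77 = 1.17.
Total gain g = 1 − 1/A = 1 − 1/1.17 = 0.1453.
Known gains sum to -0.093 + 0.0562 = -0.0368.
g_ice = 0.1453 + 0.0368 = 0.18.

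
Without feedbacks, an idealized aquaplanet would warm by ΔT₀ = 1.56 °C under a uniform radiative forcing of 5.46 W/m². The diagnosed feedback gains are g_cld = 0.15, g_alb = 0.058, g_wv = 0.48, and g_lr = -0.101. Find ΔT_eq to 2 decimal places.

3.78 °C

Total gain g = 0.15 + 0.058 + 0.48 − 0.101 = 0.587.
Amplification A = 1/(1 − 0.587) = 2.421.
ΔT = 1.56 × 2.421 = 3.78 °C.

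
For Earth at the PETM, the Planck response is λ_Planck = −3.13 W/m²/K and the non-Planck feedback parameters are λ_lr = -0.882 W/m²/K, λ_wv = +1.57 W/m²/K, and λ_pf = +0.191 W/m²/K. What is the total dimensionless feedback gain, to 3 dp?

0.281

Convert to gains: g_lr = -0.882/3.13 = -0.2818; g_wv = 1.57/3.13 = 0.5016; g_pf = 0.191/3.13 = 0.06102.
Total gain g = 0.28082.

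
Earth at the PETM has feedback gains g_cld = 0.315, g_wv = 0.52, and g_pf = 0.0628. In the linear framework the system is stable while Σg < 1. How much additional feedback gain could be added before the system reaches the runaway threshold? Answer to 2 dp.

Current total gain = 0.315 + 0.52 + 0.0628 = 0.8978.
Margin to runaway = 1 − 0.8978 = 0.10.

0.10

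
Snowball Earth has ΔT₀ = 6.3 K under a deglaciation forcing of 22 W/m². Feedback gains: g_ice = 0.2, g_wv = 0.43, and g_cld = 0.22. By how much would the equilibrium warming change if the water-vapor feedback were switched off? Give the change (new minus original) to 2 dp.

Original: g = 0.85, ΔT = 6.3/(1−0.85) = 42.0000 K.
Without water-vapor: g' = 0.42, ΔT' = 6.3/(1−0.42) = 10.8621 K.
Change = 10.8621 − 42.0000 = -31.14 K.

-31.14 K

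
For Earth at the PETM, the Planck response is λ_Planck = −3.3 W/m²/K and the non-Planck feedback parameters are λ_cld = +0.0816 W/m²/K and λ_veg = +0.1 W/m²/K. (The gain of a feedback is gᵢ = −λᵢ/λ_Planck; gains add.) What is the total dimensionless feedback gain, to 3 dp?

Convert to gains: g_cld = 0.0816/3.3 = 0.02473; g_veg = 0.1/3.3 = 0.0303.
Total gain g = 0.05503.

0.055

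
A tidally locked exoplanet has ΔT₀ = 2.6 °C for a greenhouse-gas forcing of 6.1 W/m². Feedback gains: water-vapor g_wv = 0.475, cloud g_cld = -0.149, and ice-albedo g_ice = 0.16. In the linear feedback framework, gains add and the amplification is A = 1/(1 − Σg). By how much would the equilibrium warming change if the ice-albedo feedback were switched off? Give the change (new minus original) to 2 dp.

-1.20 °C

Original: g = 0.486, ΔT = 2.6/(1−0.486) = 5.0584 °C.
Without ice-albedo: g' = 0.326, ΔT' = 2.6/(1−0.326) = 3.8576 °C.
Change = 3.8576 − 5.0584 = -1.20 °C.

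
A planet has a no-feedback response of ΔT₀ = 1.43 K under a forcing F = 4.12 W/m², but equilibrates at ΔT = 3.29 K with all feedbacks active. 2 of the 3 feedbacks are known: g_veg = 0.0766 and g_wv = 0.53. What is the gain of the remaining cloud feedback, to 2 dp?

-0.04

Amplification A = ΔT/ΔT₀ = 3.29/1.43 = 2.301.
Total gain g = 1 − 1/A = 1 − 1/2.301 = 0.5654.
Known gains sum to 0.0766 + 0.53 = 0.6066.
g_cld = 0.5654 − 0.6066 = -0.04.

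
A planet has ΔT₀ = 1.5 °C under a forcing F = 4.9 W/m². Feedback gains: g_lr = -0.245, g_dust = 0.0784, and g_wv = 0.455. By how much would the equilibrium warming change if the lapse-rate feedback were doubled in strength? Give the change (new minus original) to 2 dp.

Original: g = 0.2884, ΔT = 1.5/(1−0.2884) = 2.1079 °C.
With doubled lapse-rate: g' = 0.0434, ΔT' = 1.5/(1−0.0434) = 1.5681 °C.
Change = 1.5681 − 2.1079 = -0.54 °C.

-0.54 °C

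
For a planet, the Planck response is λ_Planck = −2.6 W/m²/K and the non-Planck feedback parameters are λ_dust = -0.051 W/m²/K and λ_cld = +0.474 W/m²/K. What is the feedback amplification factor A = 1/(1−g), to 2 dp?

1.19

Convert to gains: g_dust = -0.051/2.6 = -0.01962; g_cld = 0.474/2.6 = 0.1823.
Total gain g = 0.16268.
A = 1/(1 − 0.16268) = 1.19.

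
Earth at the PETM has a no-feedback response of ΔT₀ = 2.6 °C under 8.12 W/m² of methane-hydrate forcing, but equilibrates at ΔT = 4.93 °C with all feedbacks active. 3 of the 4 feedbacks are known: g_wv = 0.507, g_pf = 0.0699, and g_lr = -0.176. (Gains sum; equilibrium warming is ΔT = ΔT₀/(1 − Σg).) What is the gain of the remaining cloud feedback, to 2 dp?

0.07

Amplification A = ΔT/ΔT₀ = 4.93/2.6 = 1.896.
Total gain g = 1 − 1/A = 1 − 1/1.896 = 0.4726.
Known gains sum to 0.507 + 0.0699 − 0.176 = 0.4009.
g_cld = 0.4726 − 0.4009 = 0.07.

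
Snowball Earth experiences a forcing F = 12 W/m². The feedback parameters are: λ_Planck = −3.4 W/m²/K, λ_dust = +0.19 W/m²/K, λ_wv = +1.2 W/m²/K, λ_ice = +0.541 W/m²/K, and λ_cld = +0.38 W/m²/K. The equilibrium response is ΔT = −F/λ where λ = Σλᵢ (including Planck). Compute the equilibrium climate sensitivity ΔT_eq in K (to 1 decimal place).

Net feedback parameter λ = (−3.4) + (+0.19) + (+1.2) + (+0.541) + (+0.38) = -1.089 W/m²/K.
ΔT = −F/λ = −12/(-1.089) = 11.0 K.

11.0 K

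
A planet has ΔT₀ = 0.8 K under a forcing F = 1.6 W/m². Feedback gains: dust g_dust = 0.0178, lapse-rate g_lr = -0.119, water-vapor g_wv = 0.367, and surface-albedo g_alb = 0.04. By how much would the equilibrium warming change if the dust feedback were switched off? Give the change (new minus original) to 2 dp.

Original: g = 0.3058, ΔT = 0.8/(1−0.3058) = 1.1524 K.
Without dust: g' = 0.288, ΔT' = 0.8/(1−0.288) = 1.1236 K.
Change = 1.1236 − 1.1524 = -0.03 K.

-0.03 K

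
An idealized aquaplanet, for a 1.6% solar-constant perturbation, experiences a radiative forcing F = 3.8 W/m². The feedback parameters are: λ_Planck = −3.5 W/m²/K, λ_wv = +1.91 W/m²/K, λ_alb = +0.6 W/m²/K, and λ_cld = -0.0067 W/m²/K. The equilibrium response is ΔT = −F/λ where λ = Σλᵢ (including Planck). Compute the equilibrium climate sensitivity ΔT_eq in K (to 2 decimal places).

3.81 K

Net feedback parameter λ = (−3.5) + (+1.91) + (+0.6) + (-0.0067) = -0.9967 W/m²/K.
ΔT = −F/λ = −3.8/(-0.9967) = 3.81 K.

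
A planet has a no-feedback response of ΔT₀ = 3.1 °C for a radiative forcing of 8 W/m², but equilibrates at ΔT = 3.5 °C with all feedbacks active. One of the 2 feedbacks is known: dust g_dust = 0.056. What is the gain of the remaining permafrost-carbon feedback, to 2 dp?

Amplification A = ΔT/ΔT₀ = 3.5/3.1 = 1.129.
Total gain g = 1 − 1/A = 1 − 1/1.129 = 0.1143.
The known gain is 0.056.
g_pf = 0.1143 − 0.056 = 0.06.

0.06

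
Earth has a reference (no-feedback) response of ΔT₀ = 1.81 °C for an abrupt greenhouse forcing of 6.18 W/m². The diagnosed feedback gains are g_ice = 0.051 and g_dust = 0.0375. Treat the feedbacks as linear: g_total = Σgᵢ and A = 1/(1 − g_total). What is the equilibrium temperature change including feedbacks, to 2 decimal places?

Total gain g = 0.051 + 0.0375 = 0.0885.
Amplification A = 1/(1 − 0.0885) = 1.097.
ΔT = 1.81 × 1.097 = 1.99 °C.

1.99 °C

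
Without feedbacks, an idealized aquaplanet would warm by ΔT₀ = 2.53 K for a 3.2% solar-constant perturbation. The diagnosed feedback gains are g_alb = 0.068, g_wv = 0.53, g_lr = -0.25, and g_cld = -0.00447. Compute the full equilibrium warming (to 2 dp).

Total gain g = 0.068 + 0.53 − 0.25 − 0.00447 = 0.34353.
Amplification A = 1/(1 − 0.34353) = 1.523.
ΔT = 2.53 × 1.523 = 3.85 K.

3.85 K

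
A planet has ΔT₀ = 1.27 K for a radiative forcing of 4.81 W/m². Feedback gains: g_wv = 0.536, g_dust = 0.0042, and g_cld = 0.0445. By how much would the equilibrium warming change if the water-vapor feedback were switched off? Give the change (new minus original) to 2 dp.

-1.72 K

Original: g = 0.5847, ΔT = 1.27/(1−0.5847) = 3.0580 K.
Without water-vapor: g' = 0.0487, ΔT' = 1.27/(1−0.0487) = 1.3350 K.
Change = 1.3350 − 3.0580 = -1.72 K.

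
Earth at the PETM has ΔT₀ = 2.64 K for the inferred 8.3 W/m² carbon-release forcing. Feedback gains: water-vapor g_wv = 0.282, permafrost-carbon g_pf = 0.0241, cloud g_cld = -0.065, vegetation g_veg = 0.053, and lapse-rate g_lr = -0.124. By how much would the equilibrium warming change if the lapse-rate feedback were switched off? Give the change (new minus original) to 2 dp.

0.56 K

Original: g = 0.1701, ΔT = 2.64/(1−0.1701) = 3.1811 K.
Without lapse-rate: g' = 0.2941, ΔT' = 2.64/(1−0.2941) = 3.7399 K.
Change = 3.7399 − 3.1811 = 0.56 K.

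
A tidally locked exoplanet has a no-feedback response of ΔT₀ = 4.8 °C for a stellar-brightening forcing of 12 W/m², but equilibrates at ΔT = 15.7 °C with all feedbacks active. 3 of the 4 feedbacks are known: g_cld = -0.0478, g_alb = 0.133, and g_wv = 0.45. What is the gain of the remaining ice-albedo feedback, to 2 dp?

Amplification A = ΔT/ΔT₀ = 15.7/4.8 = 3.271.
Total gain g = 1 − 1/A = 1 − 1/3.271 = 0.6943.
Known gains sum to -0.0478 + 0.133 + 0.45 = 0.5352.
g_ice = 0.6943 − 0.5352 = 0.16.

0.16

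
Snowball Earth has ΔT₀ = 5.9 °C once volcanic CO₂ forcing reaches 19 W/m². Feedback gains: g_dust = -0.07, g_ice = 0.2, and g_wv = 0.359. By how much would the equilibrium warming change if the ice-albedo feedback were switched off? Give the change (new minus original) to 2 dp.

-3.25 °C

Original: g = 0.489, ΔT = 5.9/(1−0.489) = 11.5460 °C.
Without ice-albedo: g' = 0.289, ΔT' = 5.9/(1−0.289) = 8.2982 °C.
Change = 8.2982 − 11.5460 = -3.25 °C.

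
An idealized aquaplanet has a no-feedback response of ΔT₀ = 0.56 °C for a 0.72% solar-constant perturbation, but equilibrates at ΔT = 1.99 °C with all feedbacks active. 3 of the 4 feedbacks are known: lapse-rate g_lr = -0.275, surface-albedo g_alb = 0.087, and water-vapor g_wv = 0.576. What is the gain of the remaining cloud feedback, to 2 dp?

0.33

Amplification A = ΔT/ΔT₀ = 1.99/0.56 = 3.554.
Total gain g = 1 − 1/A = 1 − 1/3.554 = 0.7186.
Known gains sum to -0.275 + 0.087 + 0.576 = 0.388.
g_cld = 0.7186 − 0.388 = 0.33.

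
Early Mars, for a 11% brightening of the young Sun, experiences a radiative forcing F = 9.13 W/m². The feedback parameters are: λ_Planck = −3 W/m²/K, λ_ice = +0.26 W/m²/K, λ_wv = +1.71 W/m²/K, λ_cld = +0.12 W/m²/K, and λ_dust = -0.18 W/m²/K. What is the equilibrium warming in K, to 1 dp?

8.4 K

Net feedback parameter λ = (−3) + (+0.26) + (+1.71) + (+0.12) + (-0.18) = -1.09 W/m²/K.
ΔT = −F/λ = −9.13/(-1.09) = 8.4 K.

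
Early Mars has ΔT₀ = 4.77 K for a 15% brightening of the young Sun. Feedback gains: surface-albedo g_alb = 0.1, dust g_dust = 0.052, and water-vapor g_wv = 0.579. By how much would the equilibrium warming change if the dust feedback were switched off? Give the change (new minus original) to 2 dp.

-2.87 K

Original: g = 0.731, ΔT = 4.77/(1−0.731) = 17.7323 K.
Without dust: g' = 0.679, ΔT' = 4.77/(1−0.679) = 14.8598 K.
Change = 14.8598 − 17.7323 = -2.87 K.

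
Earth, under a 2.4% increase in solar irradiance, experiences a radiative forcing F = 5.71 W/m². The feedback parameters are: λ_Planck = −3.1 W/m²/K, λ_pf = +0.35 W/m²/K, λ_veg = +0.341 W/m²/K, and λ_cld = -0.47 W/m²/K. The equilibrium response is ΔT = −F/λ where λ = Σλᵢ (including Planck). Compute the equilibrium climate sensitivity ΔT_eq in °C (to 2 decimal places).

Net feedback parameter λ = (−3.1) + (+0.35) + (+0.341) + (-0.47) = -2.879 W/m²/K.
ΔT = −F/λ = −5.71/(-2.879) = 1.98 °C.

1.98 °C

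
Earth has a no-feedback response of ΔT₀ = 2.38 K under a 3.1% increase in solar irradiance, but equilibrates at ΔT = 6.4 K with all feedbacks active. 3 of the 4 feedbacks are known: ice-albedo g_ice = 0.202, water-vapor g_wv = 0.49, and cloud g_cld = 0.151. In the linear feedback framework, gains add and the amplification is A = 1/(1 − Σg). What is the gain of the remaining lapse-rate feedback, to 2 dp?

-0.21

Amplification A = ΔT/ΔT₀ = 6.4/2.38 = 2.689.
Total gain g = 1 − 1/A = 1 − 1/2.689 = 0.6281.
Known gains sum to 0.202 + 0.49 + 0.151 = 0.843.
g_lr = 0.6281 − 0.843 = -0.21.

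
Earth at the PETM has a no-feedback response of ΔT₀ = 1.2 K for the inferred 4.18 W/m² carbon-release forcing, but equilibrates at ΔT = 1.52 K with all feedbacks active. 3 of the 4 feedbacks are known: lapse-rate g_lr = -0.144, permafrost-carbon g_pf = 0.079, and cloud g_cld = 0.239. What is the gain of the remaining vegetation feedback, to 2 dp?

Amplification A = ΔT/ΔT₀ = 1.52/1.2 = 1.267.
Total gain g = 1 − 1/A = 1 − 1/1.267 = 0.2107.
Known gains sum to -0.144 + 0.079 + 0.239 = 0.174.
g_veg = 0.2107 − 0.174 = 0.04.

0.04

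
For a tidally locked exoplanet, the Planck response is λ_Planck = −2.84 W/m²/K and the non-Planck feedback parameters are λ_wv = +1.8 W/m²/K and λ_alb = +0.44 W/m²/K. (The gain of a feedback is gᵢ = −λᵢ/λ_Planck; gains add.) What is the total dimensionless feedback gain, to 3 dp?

Convert to gains: g_wv = 1.8/2.84 = 0.6338; g_alb = 0.44/2.84 = 0.1549.
Total gain g = 0.7887.

0.789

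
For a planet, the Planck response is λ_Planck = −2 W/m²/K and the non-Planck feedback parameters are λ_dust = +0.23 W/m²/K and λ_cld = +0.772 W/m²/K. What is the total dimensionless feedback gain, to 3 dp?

0.501

Convert to gains: g_dust = 0.23/2 = 0.115; g_cld = 0.772/2 = 0.386.
Total gain g = 0.501.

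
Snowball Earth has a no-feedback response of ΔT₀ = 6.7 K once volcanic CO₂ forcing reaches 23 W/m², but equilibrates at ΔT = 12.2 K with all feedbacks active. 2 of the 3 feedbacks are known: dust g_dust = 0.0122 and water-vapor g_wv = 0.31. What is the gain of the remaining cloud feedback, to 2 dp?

Amplification A = ΔT/ΔT₀ = 12.2/6.7 = 1.821.
Total gain g = 1 − 1/A = 1 − 1/1.821 = 0.4509.
Known gains sum to 0.0122 + 0.31 = 0.3222.
g_cld = 0.4509 − 0.3222 = 0.13.

0.13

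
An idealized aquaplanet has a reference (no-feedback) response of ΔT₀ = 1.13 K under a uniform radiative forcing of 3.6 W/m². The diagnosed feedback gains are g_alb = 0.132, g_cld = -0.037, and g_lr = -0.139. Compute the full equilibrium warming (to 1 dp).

1.1 K

Total gain g = 0.132 − 0.037 − 0.139 = -0.044.
Amplification A = 1/(1 + 0.044) = 0.9579.
ΔT = 1.13 × 0.9579 = 1.1 K.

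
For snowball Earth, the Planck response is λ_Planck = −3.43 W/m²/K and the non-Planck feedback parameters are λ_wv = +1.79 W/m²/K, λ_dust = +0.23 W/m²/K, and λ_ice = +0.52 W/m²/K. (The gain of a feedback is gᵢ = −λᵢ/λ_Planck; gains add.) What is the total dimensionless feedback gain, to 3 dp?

0.741

Convert to gains: g_wv = 1.79/3.43 = 0.5219; g_dust = 0.23/3.43 = 0.06706; g_ice = 0.52/3.43 = 0.1516.
Total gain g = 0.74056.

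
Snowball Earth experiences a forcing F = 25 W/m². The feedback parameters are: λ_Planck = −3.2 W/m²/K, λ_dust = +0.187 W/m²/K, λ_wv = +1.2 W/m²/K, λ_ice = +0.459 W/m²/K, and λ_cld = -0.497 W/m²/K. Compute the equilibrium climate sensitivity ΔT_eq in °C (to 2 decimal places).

Net feedback parameter λ = (−3.2) + (+0.187) + (+1.2) + (+0.459) + (-0.497) = -1.851 W/m²/K.
ΔT = −F/λ = −25/(-1.851) = 13.51 °C.

13.51 °C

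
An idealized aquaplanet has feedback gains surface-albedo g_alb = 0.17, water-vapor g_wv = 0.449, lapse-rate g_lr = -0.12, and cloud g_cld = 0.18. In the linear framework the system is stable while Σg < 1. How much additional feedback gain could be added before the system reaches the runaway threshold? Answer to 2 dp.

Current total gain = 0.17 + 0.449 − 0.12 + 0.18 = 0.679.
Margin to runaway = 1 − 0.679 = 0.32.

0.32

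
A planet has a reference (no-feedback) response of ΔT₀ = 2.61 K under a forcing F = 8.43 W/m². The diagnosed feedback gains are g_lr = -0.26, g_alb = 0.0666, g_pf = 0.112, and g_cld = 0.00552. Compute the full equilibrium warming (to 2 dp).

Total gain g = -0.26 + 0.0666 + 0.112 + 0.00552 = -0.07588.
Amplification A = 1/(1 + 0.07588) = 0.9295.
ΔT = 2.61 × 0.9295 = 2.43 K.

2.43 K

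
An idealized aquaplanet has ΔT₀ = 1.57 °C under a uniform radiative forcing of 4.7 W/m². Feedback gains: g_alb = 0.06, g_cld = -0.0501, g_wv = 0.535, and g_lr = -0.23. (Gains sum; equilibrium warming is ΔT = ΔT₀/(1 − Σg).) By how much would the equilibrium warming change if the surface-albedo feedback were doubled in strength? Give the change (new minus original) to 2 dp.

Original: g = 0.3149, ΔT = 1.57/(1−0.3149) = 2.2916 °C.
With doubled surface-albedo: g' = 0.3749, ΔT' = 1.57/(1−0.3749) = 2.5116 °C.
Change = 2.5116 − 2.2916 = 0.22 °C.

0.22 °C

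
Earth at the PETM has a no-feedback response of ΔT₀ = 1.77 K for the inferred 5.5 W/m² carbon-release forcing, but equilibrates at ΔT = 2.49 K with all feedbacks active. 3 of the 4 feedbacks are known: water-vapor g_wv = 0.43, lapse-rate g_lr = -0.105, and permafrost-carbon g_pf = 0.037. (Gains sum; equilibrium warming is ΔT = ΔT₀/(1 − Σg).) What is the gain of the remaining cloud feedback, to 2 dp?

Amplification A = ΔT/ΔT₀ = 2.49/1.77 = 1.407.
Total gain g = 1 − 1/A = 1 − 1/1.407 = 0.2893.
Known gains sum to 0.43 − 0.105 + 0.037 = 0.362.
g_cld = 0.2893 − 0.362 = -0.07.

-0.07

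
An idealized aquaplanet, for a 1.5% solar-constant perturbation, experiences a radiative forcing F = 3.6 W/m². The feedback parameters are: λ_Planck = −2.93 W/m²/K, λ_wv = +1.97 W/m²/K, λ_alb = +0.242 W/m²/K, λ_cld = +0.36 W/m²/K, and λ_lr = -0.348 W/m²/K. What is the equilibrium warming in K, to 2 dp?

5.10 K

Net feedback parameter λ = (−2.93) + (+1.97) + (+0.242) + (+0.36) + (-0.348) = -0.706 W/m²/K.
ΔT = −F/λ = −3.6/(-0.706) = 5.10 K.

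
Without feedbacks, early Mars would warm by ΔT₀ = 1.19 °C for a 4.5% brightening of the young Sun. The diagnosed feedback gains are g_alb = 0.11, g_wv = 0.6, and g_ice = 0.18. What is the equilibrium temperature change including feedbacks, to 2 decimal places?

Total gain g = 0.11 + 0.6 + 0.18 = 0.89.
Amplification A = 1/(1 − 0.89) = 9.091.
ΔT = 1.19 × 9.091 = 10.82 °C.

10.82 °C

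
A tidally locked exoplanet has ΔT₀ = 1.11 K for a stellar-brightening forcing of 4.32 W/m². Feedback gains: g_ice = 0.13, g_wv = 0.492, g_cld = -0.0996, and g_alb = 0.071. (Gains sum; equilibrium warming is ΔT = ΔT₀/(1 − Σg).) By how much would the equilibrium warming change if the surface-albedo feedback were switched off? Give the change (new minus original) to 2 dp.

-0.41 K

Original: g = 0.5934, ΔT = 1.11/(1−0.5934) = 2.7300 K.
Without surface-albedo: g' = 0.5224, ΔT' = 1.11/(1−0.5224) = 2.3241 K.
Change = 2.3241 − 2.7300 = -0.41 K.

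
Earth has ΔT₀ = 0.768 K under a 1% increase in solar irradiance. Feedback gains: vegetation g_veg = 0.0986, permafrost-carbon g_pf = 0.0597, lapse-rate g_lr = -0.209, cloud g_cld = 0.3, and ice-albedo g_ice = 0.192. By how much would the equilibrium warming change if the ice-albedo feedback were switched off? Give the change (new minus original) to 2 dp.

-0.35 K

Original: g = 0.4413, ΔT = 0.768/(1−0.4413) = 1.3746 K.
Without ice-albedo: g' = 0.2493, ΔT' = 0.768/(1−0.2493) = 1.0230 K.
Change = 1.0230 − 1.3746 = -0.35 K.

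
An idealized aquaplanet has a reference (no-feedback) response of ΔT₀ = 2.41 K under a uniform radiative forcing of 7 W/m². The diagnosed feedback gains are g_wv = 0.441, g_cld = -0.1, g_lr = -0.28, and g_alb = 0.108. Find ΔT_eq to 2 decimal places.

Total gain g = 0.441 − 0.1 − 0.28 + 0.108 = 0.169.
Amplification A = 1/(1 − 0.169) = 1.203.
ΔT = 2.41 × 1.203 = 2.90 K.

2.90 K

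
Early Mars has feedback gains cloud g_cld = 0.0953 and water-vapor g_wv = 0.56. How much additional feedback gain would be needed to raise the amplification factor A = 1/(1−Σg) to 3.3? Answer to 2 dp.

Current total gain = 0.6553.
Target gain for A = 3.3: g* = 1 − 1/3.3 = 0.697.
Additional gain needed = 0.697 − 0.6553 = 0.04.

0.04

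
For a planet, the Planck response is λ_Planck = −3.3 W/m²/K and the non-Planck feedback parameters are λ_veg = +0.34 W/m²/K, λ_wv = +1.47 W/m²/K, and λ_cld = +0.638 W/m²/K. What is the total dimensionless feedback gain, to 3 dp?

0.742

Convert to gains: g_veg = 0.34/3.3 = 0.103; g_wv = 1.47/3.3 = 0.4455; g_cld = 0.638/3.3 = 0.1933.
Total gain g = 0.7418.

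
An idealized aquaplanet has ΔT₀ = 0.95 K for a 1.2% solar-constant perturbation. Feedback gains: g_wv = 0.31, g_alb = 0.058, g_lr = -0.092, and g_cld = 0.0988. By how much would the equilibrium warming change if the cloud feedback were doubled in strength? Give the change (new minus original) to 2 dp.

0.29 K

Original: g = 0.3748, ΔT = 0.95/(1−0.3748) = 1.5195 K.
With doubled cloud: g' = 0.4736, ΔT' = 0.95/(1−0.4736) = 1.8047 K.
Change = 1.8047 − 1.5195 = 0.29 K.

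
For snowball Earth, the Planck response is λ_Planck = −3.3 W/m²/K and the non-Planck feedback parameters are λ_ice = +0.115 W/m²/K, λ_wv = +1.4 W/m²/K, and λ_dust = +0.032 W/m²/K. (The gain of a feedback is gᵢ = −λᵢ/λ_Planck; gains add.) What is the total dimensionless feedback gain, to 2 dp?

Convert to gains: g_ice = 0.115/3.3 = 0.03485; g_wv = 1.4/3.3 = 0.4242; g_dust = 0.032/3.3 = 0.009697.
Total gain g = 0.468747.

0.47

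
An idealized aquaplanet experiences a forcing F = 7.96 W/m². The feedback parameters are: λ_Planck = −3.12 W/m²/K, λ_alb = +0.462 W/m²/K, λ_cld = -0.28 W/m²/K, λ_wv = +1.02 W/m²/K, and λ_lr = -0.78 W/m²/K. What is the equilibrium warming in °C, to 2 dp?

2.95 °C

Net feedback parameter λ = (−3.12) + (+0.462) + (-0.28) + (+1.02) + (-0.78) = -2.698 W/m²/K.
ΔT = −F/λ = −7.96/(-2.698) = 2.95 °C.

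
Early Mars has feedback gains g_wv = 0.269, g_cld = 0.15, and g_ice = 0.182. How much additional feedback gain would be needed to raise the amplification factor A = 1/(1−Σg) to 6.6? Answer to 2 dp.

Current total gain = 0.601.
Target gain for A = 6.6: g* = 1 − 1/6.6 = 0.8485.
Additional gain needed = 0.8485 − 0.601 = 0.25.

0.25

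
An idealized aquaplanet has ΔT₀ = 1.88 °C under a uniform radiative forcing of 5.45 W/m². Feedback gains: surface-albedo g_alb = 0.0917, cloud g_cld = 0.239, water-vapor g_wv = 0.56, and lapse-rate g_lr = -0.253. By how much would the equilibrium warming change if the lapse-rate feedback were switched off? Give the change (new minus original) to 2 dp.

12.01 °C

Original: g = 0.6377, ΔT = 1.88/(1−0.6377) = 5.1891 °C.
Without lapse-rate: g' = 0.8907, ΔT' = 1.88/(1−0.8907) = 17.2004 °C.
Change = 17.2004 − 5.1891 = 12.01 °C.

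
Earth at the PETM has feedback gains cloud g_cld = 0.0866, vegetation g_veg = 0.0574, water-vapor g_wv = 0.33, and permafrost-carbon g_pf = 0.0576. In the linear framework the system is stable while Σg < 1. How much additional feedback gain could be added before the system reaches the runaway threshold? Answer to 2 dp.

0.47

Current total gain = 0.0866 + 0.0574 + 0.33 + 0.0576 = 0.5316.
Margin to runaway = 1 − 0.5316 = 0.47.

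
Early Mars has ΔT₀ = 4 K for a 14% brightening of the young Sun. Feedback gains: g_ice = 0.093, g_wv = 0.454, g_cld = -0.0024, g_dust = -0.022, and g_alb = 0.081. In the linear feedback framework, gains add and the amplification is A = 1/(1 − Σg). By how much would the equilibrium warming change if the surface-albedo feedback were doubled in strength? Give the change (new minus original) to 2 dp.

Original: g = 0.6036, ΔT = 4/(1−0.6036) = 10.0908 K.
With doubled surface-albedo: g' = 0.6846, ΔT' = 4/(1−0.6846) = 12.6823 K.
Change = 12.6823 − 10.0908 = 2.59 K.

2.59 K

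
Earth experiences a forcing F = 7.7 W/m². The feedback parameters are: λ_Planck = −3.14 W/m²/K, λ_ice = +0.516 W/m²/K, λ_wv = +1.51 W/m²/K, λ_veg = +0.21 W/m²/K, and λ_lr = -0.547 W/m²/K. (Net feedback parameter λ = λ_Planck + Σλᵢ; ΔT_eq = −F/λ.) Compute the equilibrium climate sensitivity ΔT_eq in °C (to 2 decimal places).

5.31 °C

Net feedback parameter λ = (−3.14) + (+0.516) + (+1.51) + (+0.21) + (-0.547) = -1.451 W/m²/K.
ΔT = −F/λ = −7.7/(-1.451) = 5.31 °C.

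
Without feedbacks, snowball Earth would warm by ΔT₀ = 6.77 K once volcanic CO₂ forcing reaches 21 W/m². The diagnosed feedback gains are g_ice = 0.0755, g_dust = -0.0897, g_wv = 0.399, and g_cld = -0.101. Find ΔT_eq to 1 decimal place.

Total gain g = 0.0755 − 0.0897 + 0.399 − 0.101 = 0.2838.
Amplification A = 1/(1 − 0.2838) = 1.396.
ΔT = 6.77 × 1.396 = 9.5 K.

9.5 K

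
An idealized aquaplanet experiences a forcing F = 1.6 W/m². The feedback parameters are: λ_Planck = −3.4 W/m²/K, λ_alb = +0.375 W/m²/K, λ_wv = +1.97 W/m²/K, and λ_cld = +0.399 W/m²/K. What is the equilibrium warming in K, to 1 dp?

2.4 K

Net feedback parameter λ = (−3.4) + (+0.375) + (+1.97) + (+0.399) = -0.656 W/m²/K.
ΔT = −F/λ = −1.6/(-0.656) = 2.4 K.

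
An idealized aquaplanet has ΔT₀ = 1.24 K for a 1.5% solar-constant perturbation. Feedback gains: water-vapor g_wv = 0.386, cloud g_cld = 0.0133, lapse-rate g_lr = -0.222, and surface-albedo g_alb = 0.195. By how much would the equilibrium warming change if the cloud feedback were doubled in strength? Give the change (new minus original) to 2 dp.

0.04 K

Original: g = 0.3723, ΔT = 1.24/(1−0.3723) = 1.9755 K.
With doubled cloud: g' = 0.3856, ΔT' = 1.24/(1−0.3856) = 2.0182 K.
Change = 2.0182 − 1.9755 = 0.04 K.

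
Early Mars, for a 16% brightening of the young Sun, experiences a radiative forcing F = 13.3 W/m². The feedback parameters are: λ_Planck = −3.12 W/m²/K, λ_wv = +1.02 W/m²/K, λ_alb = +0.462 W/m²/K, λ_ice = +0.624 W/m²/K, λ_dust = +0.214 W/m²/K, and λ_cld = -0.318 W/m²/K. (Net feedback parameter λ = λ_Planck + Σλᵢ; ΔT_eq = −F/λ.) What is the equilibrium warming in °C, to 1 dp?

Net feedback parameter λ = (−3.12) + (+1.02) + (+0.462) + (+0.624) + (+0.214) + (-0.318) = -1.118 W/m²/K.
ΔT = −F/λ = −13.3/(-1.118) = 11.9 °C.

11.9 °C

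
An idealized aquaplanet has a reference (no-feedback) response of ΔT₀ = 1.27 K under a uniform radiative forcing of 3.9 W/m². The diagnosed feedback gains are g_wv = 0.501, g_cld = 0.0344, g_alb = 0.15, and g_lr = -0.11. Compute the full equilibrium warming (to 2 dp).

2.99 K

Total gain g = 0.501 + 0.0344 + 0.15 − 0.11 = 0.5754.
Amplification A = 1/(1 − 0.5754) = 2.355.
ΔT = 1.27 × 2.355 = 2.99 K.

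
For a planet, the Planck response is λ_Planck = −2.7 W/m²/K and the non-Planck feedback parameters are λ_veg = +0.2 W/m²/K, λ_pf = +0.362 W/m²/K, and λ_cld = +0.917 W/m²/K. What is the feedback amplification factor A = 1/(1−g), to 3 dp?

2.211

Convert to gains: g_veg = 0.2/2.7 = 0.07407; g_pf = 0.362/2.7 = 0.1341; g_cld = 0.917/2.7 = 0.3396.
Total gain g = 0.54777.
A = 1/(1 − 0.54777) = 2.211.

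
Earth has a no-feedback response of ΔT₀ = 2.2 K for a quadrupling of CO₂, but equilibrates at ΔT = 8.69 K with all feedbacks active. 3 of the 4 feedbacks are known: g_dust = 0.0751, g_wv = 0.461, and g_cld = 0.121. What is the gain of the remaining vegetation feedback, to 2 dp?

0.09

Amplification A = ΔT/ΔT₀ = 8.69/2.2 = 3.95.
Total gain g = 1 − 1/A = 1 − 1/3.95 = 0.7468.
Known gains sum to 0.0751 + 0.461 + 0.121 = 0.6571.
g_veg = 0.7468 − 0.6571 = 0.09.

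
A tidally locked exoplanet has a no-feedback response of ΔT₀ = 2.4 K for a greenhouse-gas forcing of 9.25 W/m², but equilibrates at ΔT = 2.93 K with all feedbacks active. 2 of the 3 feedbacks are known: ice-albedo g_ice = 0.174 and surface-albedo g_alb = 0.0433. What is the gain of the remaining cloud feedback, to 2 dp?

-0.04

Amplification A = ΔT/ΔT₀ = 2.93/2.4 = 1.221.
Total gain g = 1 − 1/A = 1 − 1/1.221 = 0.181.
Known gains sum to 0.174 + 0.0433 = 0.2173.
g_cld = 0.181 − 0.2173 = -0.04.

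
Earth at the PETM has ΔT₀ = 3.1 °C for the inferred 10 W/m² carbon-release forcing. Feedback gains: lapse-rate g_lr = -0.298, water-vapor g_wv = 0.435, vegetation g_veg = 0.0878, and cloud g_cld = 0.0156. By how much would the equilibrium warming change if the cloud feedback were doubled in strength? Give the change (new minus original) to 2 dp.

Original: g = 0.2404, ΔT = 3.1/(1−0.2404) = 4.0811 °C.
With doubled cloud: g' = 0.256, ΔT' = 3.1/(1−0.256) = 4.1667 °C.
Change = 4.1667 − 4.0811 = 0.09 °C.

0.09 °C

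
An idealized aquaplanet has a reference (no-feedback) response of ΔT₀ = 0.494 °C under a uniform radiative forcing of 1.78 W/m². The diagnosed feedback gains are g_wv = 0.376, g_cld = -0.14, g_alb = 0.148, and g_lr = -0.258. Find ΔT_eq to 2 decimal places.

0.57 °C

Total gain g = 0.376 − 0.14 + 0.148 − 0.258 = 0.126.
Amplification A = 1/(1 − 0.126) = 1.144.
ΔT = 0.494 × 1.144 = 0.57 °C.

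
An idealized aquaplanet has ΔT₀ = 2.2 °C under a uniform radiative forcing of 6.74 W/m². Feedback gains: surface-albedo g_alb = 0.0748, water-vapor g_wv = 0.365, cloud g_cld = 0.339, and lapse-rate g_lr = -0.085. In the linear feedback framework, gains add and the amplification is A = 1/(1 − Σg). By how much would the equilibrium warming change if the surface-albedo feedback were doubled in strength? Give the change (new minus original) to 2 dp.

2.32 °C

Original: g = 0.6938, ΔT = 2.2/(1−0.6938) = 7.1848 °C.
With doubled surface-albedo: g' = 0.7686, ΔT' = 2.2/(1−0.7686) = 9.5073 °C.
Change = 9.5073 − 7.1848 = 2.32 °C.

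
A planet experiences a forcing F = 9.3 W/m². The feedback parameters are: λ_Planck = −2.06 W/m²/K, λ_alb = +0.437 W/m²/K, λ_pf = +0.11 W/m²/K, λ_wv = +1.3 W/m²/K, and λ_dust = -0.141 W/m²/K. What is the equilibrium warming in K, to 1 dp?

Net feedback parameter λ = (−2.06) + (+0.437) + (+0.11) + (+1.3) + (-0.141) = -0.354 W/m²/K.
ΔT = −F/λ = −9.3/(-0.354) = 26.3 K.

26.3 K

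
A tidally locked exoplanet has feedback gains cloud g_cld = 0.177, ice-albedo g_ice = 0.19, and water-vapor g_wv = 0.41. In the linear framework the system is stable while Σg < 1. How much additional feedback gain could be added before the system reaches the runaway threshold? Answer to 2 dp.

0.22

Current total gain = 0.177 + 0.19 + 0.41 = 0.777.
Margin to runaway = 1 − 0.777 = 0.22.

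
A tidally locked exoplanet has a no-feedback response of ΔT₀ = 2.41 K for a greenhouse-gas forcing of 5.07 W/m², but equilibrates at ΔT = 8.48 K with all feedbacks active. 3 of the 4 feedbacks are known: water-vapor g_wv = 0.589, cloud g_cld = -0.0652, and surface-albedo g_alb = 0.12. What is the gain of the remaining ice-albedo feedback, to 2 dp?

Amplification A = ΔT/ΔT₀ = 8.48/2.41 = 3.519.
Total gain g = 1 − 1/A = 1 − 1/3.519 = 0.7158.
Known gains sum to 0.589 − 0.0652 + 0.12 = 0.6438.
g_ice = 0.7158 − 0.6438 = 0.07.

0.07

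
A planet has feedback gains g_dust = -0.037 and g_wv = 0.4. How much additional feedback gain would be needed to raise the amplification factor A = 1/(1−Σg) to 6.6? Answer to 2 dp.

0.49

Current total gain = 0.363.
Target gain for A = 6.6: g* = 1 − 1/6.6 = 0.8485.
Additional gain needed = 0.8485 − 0.363 = 0.49.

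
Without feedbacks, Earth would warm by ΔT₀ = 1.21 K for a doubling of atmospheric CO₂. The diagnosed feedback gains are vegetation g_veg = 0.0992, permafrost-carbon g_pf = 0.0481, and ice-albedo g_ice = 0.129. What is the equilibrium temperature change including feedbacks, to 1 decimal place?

Total gain g = 0.0992 + 0.0481 + 0.129 = 0.2763.
Amplification A = 1/(1 − 0.2763) = 1.382.
ΔT = 1.21 × 1.382 = 1.7 K.

1.7 K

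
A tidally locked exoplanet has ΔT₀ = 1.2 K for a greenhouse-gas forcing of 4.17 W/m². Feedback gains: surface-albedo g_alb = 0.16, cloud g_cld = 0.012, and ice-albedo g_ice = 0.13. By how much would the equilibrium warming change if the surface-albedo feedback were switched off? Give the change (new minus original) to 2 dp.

Original: g = 0.302, ΔT = 1.2/(1−0.302) = 1.7192 K.
Without surface-albedo: g' = 0.142, ΔT' = 1.2/(1−0.142) = 1.3986 K.
Change = 1.3986 − 1.7192 = -0.32 K.

-0.32 K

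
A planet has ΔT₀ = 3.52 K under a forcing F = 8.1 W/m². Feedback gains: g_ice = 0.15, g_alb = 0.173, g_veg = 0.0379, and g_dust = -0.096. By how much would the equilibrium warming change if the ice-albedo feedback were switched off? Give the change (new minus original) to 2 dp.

Original: g = 0.2649, ΔT = 3.52/(1−0.2649) = 4.7885 K.
Without ice-albedo: g' = 0.1149, ΔT' = 3.52/(1−0.1149) = 3.9770 K.
Change = 3.9770 − 4.7885 = -0.81 K.

-0.81 K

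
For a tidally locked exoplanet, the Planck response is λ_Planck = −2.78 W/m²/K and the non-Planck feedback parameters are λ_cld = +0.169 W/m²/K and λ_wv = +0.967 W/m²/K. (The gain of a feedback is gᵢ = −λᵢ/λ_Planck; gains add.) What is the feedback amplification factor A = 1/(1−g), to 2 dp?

1.69

Convert to gains: g_cld = 0.169/2.78 = 0.06079; g_wv = 0.967/2.78 = 0.3478.
Total gain g = 0.40859.
A = 1/(1 − 0.40859) = 1.69.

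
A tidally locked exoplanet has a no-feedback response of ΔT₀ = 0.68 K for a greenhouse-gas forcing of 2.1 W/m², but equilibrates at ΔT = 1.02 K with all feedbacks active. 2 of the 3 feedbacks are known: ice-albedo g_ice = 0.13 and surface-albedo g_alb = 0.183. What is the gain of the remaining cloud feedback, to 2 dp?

Amplification A = ΔT/ΔT₀ = 1.02/0.68 = 1.5.
Total gain g = 1 − 1/A = 1 − 1/1.5 = 0.3333.
Known gains sum to 0.13 + 0.183 = 0.313.
g_cld = 0.3333 − 0.313 = 0.02.

0.02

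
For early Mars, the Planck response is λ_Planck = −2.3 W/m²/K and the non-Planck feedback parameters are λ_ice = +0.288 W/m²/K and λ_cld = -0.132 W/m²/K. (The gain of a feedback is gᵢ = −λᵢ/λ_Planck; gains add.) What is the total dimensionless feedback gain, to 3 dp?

Convert to gains: g_ice = 0.288/2.3 = 0.1252; g_cld = -0.132/2.3 = -0.05739.
Total gain g = 0.06781.

0.068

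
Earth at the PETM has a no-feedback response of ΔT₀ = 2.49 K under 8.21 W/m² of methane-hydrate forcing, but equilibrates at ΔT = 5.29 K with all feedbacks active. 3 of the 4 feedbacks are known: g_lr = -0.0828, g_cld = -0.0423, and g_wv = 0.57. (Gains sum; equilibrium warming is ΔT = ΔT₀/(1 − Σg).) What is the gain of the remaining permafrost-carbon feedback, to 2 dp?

Amplification A = ΔT/ΔT₀ = 5.29/2.49 = 2.124.
Total gain g = 1 − 1/A = 1 − 1/2.124 = 0.5292.
Known gains sum to -0.0828 − 0.0423 + 0.57 = 0.4449.
g_pf = 0.5292 − 0.4449 = 0.08.

0.08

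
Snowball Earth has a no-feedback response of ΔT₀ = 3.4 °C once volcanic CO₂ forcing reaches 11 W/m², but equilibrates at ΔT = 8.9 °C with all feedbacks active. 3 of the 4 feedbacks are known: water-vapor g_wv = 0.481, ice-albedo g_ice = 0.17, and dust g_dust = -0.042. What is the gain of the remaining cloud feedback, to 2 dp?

0.01

Amplification A = ΔT/ΔT₀ = 8.9/3.4 = 2.618.
Total gain g = 1 − 1/A = 1 − 1/2.618 = 0.618.
Known gains sum to 0.481 + 0.17 − 0.042 = 0.609.
g_cld = 0.618 − 0.609 = 0.01.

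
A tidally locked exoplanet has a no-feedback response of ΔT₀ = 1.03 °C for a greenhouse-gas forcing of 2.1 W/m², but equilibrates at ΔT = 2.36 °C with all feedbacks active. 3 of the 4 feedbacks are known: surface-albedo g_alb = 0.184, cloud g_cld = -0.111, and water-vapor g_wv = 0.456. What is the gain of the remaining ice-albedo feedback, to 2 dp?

Amplification A = ΔT/ΔT₀ = 2.36/1.03 = 2.291.
Total gain g = 1 − 1/A = 1 − 1/2.291 = 0.5635.
Known gains sum to 0.184 − 0.111 + 0.456 = 0.529.
g_ice = 0.5635 − 0.529 = 0.03.

0.03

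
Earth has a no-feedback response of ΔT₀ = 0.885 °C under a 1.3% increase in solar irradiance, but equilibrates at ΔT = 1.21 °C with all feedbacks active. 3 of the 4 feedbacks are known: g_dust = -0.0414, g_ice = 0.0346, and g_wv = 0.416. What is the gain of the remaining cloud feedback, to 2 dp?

-0.14

Amplification A = ΔT/ΔT₀ = 1.21/0.885 = 1.367.
Total gain g = 1 − 1/A = 1 − 1/1.367 = 0.2685.
Known gains sum to -0.0414 + 0.0346 + 0.416 = 0.4092.
g_cld = 0.2685 − 0.4092 = -0.14.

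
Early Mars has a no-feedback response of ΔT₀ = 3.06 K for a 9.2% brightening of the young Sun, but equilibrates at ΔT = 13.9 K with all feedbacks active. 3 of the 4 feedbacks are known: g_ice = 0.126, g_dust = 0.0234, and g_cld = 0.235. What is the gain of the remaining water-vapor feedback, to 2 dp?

0.40

Amplification A = ΔT/ΔT₀ = 13.9/3.06 = 4.542.
Total gain g = 1 − 1/A = 1 − 1/4.542 = 0.7798.
Known gains sum to 0.126 + 0.0234 + 0.235 = 0.3844.
g_wv = 0.7798 − 0.3844 = 0.40.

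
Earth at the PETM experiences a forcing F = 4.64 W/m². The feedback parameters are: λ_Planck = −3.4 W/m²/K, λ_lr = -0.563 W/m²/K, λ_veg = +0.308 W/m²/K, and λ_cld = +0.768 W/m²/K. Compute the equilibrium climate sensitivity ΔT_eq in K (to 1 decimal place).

1.6 K

Net feedback parameter λ = (−3.4) + (-0.563) + (+0.308) + (+0.768) = -2.887 W/m²/K.
ΔT = −F/λ = −4.64/(-2.887) = 1.6 K.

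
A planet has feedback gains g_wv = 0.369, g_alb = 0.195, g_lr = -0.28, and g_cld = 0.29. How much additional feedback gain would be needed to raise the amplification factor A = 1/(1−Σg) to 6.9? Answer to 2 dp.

Current total gain = 0.574.
Target gain for A = 6.9: g* = 1 − 1/6.9 = 0.8551.
Additional gain needed = 0.8551 − 0.574 = 0.28.

0.28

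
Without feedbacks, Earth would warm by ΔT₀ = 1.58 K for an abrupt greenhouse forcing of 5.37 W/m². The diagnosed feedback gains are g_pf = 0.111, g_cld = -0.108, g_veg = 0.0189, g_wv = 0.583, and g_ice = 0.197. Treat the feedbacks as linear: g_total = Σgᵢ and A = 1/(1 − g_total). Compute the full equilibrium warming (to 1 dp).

Total gain g = 0.111 − 0.108 + 0.0189 + 0.583 + 0.197 = 0.8019.
Amplification A = 1/(1 − 0.8019) = 5.048.
ΔT = 1.58 × 5.048 = 8.0 K.

8.0 K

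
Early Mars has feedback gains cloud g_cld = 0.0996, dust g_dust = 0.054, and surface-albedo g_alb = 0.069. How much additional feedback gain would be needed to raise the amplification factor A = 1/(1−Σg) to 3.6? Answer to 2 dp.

0.50

Current total gain = 0.2226.
Target gain for A = 3.6: g* = 1 − 1/3.6 = 0.7222.
Additional gain needed = 0.7222 − 0.2226 = 0.50.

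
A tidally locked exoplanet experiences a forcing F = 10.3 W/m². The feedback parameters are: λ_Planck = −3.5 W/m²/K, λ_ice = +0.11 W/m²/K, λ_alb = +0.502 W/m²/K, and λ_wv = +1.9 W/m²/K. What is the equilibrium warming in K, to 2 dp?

10.43 K

Net feedback parameter λ = (−3.5) + (+0.11) + (+0.502) + (+1.9) = -0.988 W/m²/K.
ΔT = −F/λ = −10.3/(-0.988) = 10.43 K.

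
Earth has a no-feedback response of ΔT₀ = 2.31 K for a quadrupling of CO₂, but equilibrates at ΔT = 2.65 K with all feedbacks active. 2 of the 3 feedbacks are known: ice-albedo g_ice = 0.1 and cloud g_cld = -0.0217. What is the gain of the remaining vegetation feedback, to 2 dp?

0.05

Amplification A = ΔT/ΔT₀ = 2.65/2.31 = 1.147.
Total gain g = 1 − 1/A = 1 − 1/1.147 = 0.1282.
Known gains sum to 0.1 − 0.0217 = 0.0783.
g_veg = 0.1282 − 0.0783 = 0.05.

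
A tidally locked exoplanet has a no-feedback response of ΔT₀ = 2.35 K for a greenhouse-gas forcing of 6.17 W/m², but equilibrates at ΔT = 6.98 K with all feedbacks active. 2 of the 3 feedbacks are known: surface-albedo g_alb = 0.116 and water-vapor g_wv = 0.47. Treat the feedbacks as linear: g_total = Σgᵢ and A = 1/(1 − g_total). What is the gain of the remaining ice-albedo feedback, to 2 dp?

Amplification A = ΔT/ΔT₀ = 6.98/2.35 = 2.97.
Total gain g = 1 − 1/A = 1 − 1/2.97 = 0.6633.
Known gains sum to 0.116 + 0.47 = 0.586.
g_ice = 0.6633 − 0.586 = 0.08.

0.08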